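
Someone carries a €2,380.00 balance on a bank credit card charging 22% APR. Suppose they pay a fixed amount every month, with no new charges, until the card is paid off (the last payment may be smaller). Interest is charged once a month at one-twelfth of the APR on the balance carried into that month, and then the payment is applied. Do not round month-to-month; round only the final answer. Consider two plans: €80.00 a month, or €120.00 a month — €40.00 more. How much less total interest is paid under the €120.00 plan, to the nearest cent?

€486.45

Monthly rate r = 22%/12 = 1.83333% = 0.0183333.
At €80.00/mo: n = ⌈−ln(1 − rB₀/P)/ln(1+r)⌉ = 44 payments (last €31.79); total interest = total paid − €2,380.00 = €1,091.79.
At €120.00/mo: 25 payments (last €105.34); total interest €605.34.
Interest saved = €1,091.79 − €605.34 = €486.45.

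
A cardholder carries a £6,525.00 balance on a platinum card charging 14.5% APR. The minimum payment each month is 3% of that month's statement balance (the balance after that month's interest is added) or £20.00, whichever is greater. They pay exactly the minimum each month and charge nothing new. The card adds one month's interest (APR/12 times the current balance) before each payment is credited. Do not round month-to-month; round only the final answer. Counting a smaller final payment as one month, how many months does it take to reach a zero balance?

167 months

Monthly rate r = 14.5%/12 = 1.20833% = 0.0120833.
While 3% of the post-interest balance exceeds £20.00, each month B ← (B·(1+r))·(1 − 0.03), i.e. B shrinks by the factor (1+r)·0.97 = 0.98172.
This holds for months 1–125. Entering month 126 the balance is £650.25; 3% of the post-interest balance is now below £20.00, so the flat £20.00 minimum applies from here.
From month 126 a fixed £20.00 at rate r clears £650.25 in 42 more payments. Total: 125 + 42 = 167 months.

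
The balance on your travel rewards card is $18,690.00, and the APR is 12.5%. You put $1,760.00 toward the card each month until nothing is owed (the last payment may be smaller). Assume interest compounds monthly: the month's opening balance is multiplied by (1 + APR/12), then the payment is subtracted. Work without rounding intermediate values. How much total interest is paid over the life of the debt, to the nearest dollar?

Monthly rate r = 12.5%/12 = 1.04167% = 0.0104167.
Payoff takes n = ⌈−ln(1 − rB₀/P)/ln(1+r)⌉ = ⌈11.312⌉ = 12 payments; the last is $551.84.
Total paid = 11·$1,760.00 + $551.84 = $19,911.84.
Total interest = total paid − principal = $19,911.84 − $18,690.00 = $1,221.84.

$1,222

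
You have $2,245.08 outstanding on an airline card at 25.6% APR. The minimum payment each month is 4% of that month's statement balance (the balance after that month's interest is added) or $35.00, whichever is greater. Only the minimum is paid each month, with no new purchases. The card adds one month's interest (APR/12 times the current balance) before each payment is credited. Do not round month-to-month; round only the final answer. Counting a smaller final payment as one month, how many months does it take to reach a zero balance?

Monthly rate r = 25.6%/12 = 2.13333% = 0.0213333.
While 4% of the post-interest balance exceeds $35.00, each month B ← (B·(1+r))·(1 − 0.04), i.e. B shrinks by the factor (1+r)·0.96 = 0.98048.
This holds for months 1–49. Entering month 50 the balance is $854.54; 4% of the post-interest balance is now below $35.00, so the flat $35.00 minimum applies from here.
From month 50 a fixed $35.00 at rate r clears $854.54 in 35 more payments. Total: 49 + 35 = 84 months.

84 months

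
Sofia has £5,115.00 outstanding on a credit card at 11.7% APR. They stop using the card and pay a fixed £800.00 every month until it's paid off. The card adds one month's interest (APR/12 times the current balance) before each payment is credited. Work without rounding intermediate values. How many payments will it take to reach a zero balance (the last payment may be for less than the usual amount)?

7 payments

Monthly rate r = 11.7%/12 = 0.975% = 0.00975.
Recurrence: B ← B·(1+r) − £800.00.
Month 1: interest £49.87; balance after payment £4,364.87.
Month 2: interest £42.56; balance after payment £3,607.43.
Closed form: n = −ln(1 − rB₀/P)/ln(1+r) = −ln(0.93766)/ln(1.00975) ≈ 6.634, so the balance reaches zero during payment 7.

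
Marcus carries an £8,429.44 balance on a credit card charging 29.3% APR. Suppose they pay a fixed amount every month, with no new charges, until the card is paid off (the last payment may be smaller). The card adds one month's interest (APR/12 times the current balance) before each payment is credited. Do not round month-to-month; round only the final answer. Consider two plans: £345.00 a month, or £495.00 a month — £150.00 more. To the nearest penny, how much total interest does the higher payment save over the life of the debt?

£1,952.86

Monthly rate r = 29.3%/12 = 2.44167% = 0.0244167.
At £345.00/mo: n = ⌈−ln(1 − rB₀/P)/ln(1+r)⌉ = 38 payments (last £218.41); total interest = total paid − £8,429.44 = £4,553.97.
At £495.00/mo: 23 payments (last £140.55); total interest £2,601.11.
Interest saved = £4,553.97 − £2,601.11 = £1,952.86.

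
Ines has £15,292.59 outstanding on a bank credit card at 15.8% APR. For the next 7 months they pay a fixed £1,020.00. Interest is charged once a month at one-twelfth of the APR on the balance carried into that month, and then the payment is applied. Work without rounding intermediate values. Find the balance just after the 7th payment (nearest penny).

Monthly rate r = 15.8%/12 = 1.31667% = 0.0131667.
Each month: B ← B·(1+r) − £1,020.00.
Month 1: interest £201.35; balance after payment £14,473.94.
Month 2: interest £190.57; balance after payment £13,644.52.
Month 3: interest £179.65; balance after payment £12,804.17.
Month 4: interest £168.59; balance after payment £11,952.76.
Month 5: interest £157.38; balance after payment £11,090.13.
Month 6: interest £146.02; balance after payment £10,216.16.
Month 7: interest £134.51; balance after payment £9,330.67.

£9,330.67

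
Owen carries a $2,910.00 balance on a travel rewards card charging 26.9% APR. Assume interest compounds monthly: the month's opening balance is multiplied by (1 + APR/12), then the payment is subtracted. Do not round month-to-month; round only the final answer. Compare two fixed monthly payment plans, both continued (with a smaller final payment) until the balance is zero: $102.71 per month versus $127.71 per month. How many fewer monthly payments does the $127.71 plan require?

13 fewer payments

Monthly rate r = 26.9%/12 = 2.24167% = 0.0224167.
At $102.71/mo: n = ⌈−ln(1 − rB₀/P)/ln(1+r)⌉ = 46 payments (last $49.20); total interest = total paid − $2,910.00 = $1,761.15.
At $127.71/mo: 33 payments (last $32.20); total interest $1,208.92.
Payments saved = 46 − 33 = 13.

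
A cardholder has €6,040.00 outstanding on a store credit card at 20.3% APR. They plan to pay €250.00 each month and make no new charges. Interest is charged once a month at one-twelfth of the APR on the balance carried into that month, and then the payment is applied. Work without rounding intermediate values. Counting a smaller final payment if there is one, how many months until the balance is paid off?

Monthly rate r = 20.3%/12 = 1.69167% = 0.0169167.
Recurrence: B ← B·(1+r) − €250.00.
Month 1: interest €102.18; balance after payment €5,892.18.
Month 2: interest €99.68; balance after payment €5,741.85.
Closed form: n = −ln(1 − rB₀/P)/ln(1+r) = −ln(0.59129)/ln(1.01692) ≈ 31.323, so the balance reaches zero during payment 32.

32 payments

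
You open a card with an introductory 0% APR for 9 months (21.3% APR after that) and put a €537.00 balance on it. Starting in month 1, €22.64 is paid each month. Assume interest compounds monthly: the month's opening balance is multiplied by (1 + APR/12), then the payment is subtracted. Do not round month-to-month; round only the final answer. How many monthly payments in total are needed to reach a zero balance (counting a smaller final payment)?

27 payments

Promo months 1–9 at r₀ = 0%/12 = 0; months 10+ at r₁ = 21.3%/12 = 0.01775.
After month 9 (no interest yet): B = €537.00 − 9·€22.64 = €333.24.
Then at r₁ with €22.64/mo: n₂ = −ln(1 − r₁·B/P)/ln(1+r₁) ≈ 17.21 → 18 more payments.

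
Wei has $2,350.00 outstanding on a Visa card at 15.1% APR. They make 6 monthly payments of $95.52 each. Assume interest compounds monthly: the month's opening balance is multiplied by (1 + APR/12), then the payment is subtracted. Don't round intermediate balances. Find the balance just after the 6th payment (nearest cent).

Monthly rate r = 15.1%/12 = 1.25833% = 0.0125833.
Each month: B ← B·(1+r) − $95.52.
Month 1: interest $29.57; balance after payment $2,284.05.
Month 2: interest $28.74; balance after payment $2,217.27.
Month 3: interest $27.90; balance after payment $2,149.65.
Month 4: interest $27.05; balance after payment $2,081.18.
Month 5: interest $26.19; balance after payment $2,011.85.
Month 6: interest $25.32; balance after payment $1,941.65.

$1,941.65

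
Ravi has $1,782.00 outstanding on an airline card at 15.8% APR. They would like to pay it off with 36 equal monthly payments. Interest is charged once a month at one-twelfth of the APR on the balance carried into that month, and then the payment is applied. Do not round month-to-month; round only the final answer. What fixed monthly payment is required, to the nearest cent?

Monthly rate r = 15.8%/12 = 1.31667% = 0.0131667.
Level-payment amortization: P = B₀·r / (1 − (1+r)^(−n)) = 1782.00·0.0131667 / (1 − 1.01317^(−36)).
Denominator 1 − (1+r)^(−36) = 0.375564117.
P = 23.463 / 0.375564117 ≈ 62.47.

$62.47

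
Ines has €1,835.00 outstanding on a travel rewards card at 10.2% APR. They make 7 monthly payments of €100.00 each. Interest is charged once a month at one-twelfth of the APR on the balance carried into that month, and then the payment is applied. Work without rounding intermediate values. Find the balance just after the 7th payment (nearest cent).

Monthly rate r = 10.2%/12 = 0.85% = 0.0085.
Each month: B ← B·(1+r) − €100.00.
Month 1: interest €15.60; balance after payment €1,750.60.
Month 2: interest €14.88; balance after payment €1,665.48.
Month 3: interest €14.16; balance after payment €1,579.63.
Month 4: interest €13.43; balance after payment €1,493.06.
Month 5: interest €12.69; balance after payment €1,405.75.
Month 6: interest €11.95; balance after payment €1,317.70.
Month 7: interest €11.20; balance after payment €1,228.90.

€1,228.90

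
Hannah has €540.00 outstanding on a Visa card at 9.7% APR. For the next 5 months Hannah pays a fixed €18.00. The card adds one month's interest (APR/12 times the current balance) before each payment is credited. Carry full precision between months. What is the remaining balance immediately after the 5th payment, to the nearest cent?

€470.71

Monthly rate r = 9.7%/12 = 0.808333% = 0.00808333.
Each month: B ← B·(1+r) − €18.00.
Month 1: interest €4.37; balance after payment €526.37.
Month 2: interest €4.25; balance after payment €512.62.
Month 3: interest €4.14; balance after payment €498.76.
Month 4: interest €4.03; balance after payment €484.80.
Month 5: interest €3.92; balance after payment €470.71.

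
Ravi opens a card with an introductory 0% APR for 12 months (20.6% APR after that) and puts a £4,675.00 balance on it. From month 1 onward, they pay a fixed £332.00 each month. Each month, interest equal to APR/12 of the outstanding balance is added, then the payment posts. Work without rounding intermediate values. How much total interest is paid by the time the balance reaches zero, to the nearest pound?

£19

Promo months 1–12 at r₀ = 0%/12 = 0; months 13+ at r₁ = 20.6%/12 = 0.0171667.
After month 12 (no interest yet): B = £4,675.00 − 12·£332.00 = £691.00.
Then at r₁ with £332.00/mo: n₂ = −ln(1 − r₁·B/P)/ln(1+r₁) ≈ 2.14 → 3 more payments.
Total paid = 14·£332.00 + £46.01 = £4,694.01; interest = £4,694.01 − £4,675.00 = £19.01.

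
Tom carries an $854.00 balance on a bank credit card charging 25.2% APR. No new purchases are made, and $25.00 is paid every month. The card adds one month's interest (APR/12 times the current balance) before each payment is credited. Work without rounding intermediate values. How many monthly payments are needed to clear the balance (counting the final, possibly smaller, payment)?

61 months

Monthly rate r = 25.2%/12 = 2.1% = 0.021.
Recurrence: B ← B·(1+r) − $25.00.
Month 1: interest $17.93; balance after payment $846.93.
Month 2: interest $17.79; balance after payment $839.72.
Closed form: n = −ln(1 − rB₀/P)/ln(1+r) = −ln(0.28264)/ln(1.021) ≈ 60.800, so the balance reaches zero during payment 61.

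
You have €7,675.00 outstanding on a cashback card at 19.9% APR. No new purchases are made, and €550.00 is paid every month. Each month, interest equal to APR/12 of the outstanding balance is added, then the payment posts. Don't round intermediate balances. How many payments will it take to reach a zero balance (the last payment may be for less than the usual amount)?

Monthly rate r = 19.9%/12 = 1.65833% = 0.0165833.
Recurrence: B ← B·(1+r) − €550.00.
Month 1: interest €127.28; balance after payment €7,252.28.
Month 2: interest €120.27; balance after payment €6,822.54.
Closed form: n = −ln(1 − rB₀/P)/ln(1+r) = −ln(0.76859)/ln(1.01658) ≈ 16.003, so the balance reaches zero during payment 17.

17 months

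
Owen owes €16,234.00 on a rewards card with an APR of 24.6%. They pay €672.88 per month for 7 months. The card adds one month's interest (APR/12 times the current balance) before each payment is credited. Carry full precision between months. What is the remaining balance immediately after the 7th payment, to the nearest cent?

Monthly rate r = 24.6%/12 = 2.05% = 0.0205.
Each month: B ← B·(1+r) − €672.88.
Month 1: interest €332.80; balance after payment €15,893.92.
Month 2: interest €325.83; balance after payment €15,546.86.
Month 3: interest €318.71; balance after payment €15,192.69.
Month 4: interest €311.45; balance after payment €14,831.26.
Month 5: interest €304.04; balance after payment €14,462.42.
Month 6: interest €296.48; balance after payment €14,086.02.
Month 7: interest €288.76; balance after payment €13,701.91.

€13,701.91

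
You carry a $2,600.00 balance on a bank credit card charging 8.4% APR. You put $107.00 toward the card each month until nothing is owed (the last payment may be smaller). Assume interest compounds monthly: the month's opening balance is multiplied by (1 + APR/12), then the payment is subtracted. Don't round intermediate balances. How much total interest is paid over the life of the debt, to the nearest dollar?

Monthly rate r = 8.4%/12 = 0.7% = 0.007.
Payoff takes n = ⌈−ln(1 − rB₀/P)/ln(1+r)⌉ = ⌈26.728⌉ = 27 payments; the last is $77.94.
Total paid = 26·$107.00 + $77.94 = $2,859.94.
Total interest = total paid − principal = $2,859.94 − $2,600.00 = $259.94.

$260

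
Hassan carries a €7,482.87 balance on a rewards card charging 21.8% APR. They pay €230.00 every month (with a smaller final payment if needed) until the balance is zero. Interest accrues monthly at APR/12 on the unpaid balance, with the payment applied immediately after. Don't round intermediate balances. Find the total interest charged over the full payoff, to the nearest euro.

Monthly rate r = 21.8%/12 = 1.81667% = 0.0181667.
Payoff takes n = ⌈−ln(1 − rB₀/P)/ln(1+r)⌉ = ⌈49.664⌉ = 50 payments; the last is €153.20.
Total paid = 49·€230.00 + €153.20 = €11,423.20.
Total interest = total paid − principal = €11,423.20 − €7,482.87 = €3,940.33.

€3,940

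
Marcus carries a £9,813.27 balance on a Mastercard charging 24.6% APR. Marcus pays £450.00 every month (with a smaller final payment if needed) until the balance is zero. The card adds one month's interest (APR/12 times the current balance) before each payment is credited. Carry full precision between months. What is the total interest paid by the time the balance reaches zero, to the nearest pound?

£3,326

Monthly rate r = 24.6%/12 = 2.05% = 0.0205.
Payoff takes n = ⌈−ln(1 − rB₀/P)/ln(1+r)⌉ = ⌈29.197⌉ = 30 payments; the last is £89.37.
Total paid = 29·£450.00 + £89.37 = £13,139.37.
Total interest = total paid − principal = £13,139.37 − £9,813.27 = £3,326.10.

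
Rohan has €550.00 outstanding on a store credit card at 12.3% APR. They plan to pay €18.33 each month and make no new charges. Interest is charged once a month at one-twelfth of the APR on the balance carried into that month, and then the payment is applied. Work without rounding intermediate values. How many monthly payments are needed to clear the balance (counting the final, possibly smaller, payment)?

37 months

Monthly rate r = 12.3%/12 = 1.025% = 0.01025.
Recurrence: B ← B·(1+r) − €18.33.
Month 1: interest €5.64; balance after payment €537.31.
Month 2: interest €5.51; balance after payment €524.48.
Closed form: n = −ln(1 − rB₀/P)/ln(1+r) = −ln(0.69244)/ln(1.01025) ≈ 36.040, so the balance reaches zero during payment 37.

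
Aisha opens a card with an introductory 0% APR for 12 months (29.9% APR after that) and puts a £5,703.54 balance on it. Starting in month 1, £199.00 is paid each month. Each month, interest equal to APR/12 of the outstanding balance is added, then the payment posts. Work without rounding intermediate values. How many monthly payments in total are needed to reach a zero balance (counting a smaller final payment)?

34 months

Promo months 1–12 at r₀ = 0%/12 = 0; months 13+ at r₁ = 29.9%/12 = 0.0249167.
After month 12 (no interest yet): B = £5,703.54 − 12·£199.00 = £3,315.54.
Then at r₁ with £199.00/mo: n₂ = −ln(1 − r₁·B/P)/ln(1+r₁) ≈ 21.79 → 22 more payments.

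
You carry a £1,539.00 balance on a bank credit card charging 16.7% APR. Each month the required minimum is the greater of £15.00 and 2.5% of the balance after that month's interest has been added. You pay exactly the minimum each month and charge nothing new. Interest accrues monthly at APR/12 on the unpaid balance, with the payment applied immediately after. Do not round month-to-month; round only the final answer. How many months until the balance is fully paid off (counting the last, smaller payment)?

141 months

Monthly rate r = 16.7%/12 = 1.39167% = 0.0139167.
While 2.5% of the post-interest balance exceeds £15.00, each month B ← (B·(1+r))·(1 − 0.025), i.e. B shrinks by the factor (1+r)·0.975 = 0.98857.
This holds for months 1–84. Entering month 85 the balance is £585.89; 2.5% of the post-interest balance is now below £15.00, so the flat £15.00 minimum applies from here.
From month 85 a fixed £15.00 at rate r clears £585.89 in 57 more payments. Total: 84 + 57 = 141 months.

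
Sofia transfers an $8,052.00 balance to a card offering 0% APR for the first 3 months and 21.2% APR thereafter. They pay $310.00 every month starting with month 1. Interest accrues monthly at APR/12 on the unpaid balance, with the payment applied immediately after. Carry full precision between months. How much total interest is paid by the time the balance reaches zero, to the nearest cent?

Promo months 1–3 at r₀ = 0%/12 = 0; months 4+ at r₁ = 21.2%/12 = 0.0176667.
After month 3 (no interest yet): B = $8,052.00 − 3·$310.00 = $7,122.00.
Then at r₁ with $310.00/mo: n₂ = −ln(1 − r₁·B/P)/ln(1+r₁) ≈ 29.73 → 30 more payments.
Total paid = 32·$310.00 + $227.28 = $10,147.28; interest = $10,147.28 − $8,052.00 = $2,095.28.

$2,095.28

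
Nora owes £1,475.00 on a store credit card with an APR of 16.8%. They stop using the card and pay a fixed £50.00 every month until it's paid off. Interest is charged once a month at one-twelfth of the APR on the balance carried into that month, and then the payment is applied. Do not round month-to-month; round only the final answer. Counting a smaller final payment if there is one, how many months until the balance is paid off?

Monthly rate r = 16.8%/12 = 1.4% = 0.014.
Recurrence: B ← B·(1+r) − £50.00.
Month 1: interest £20.65; balance after payment £1,445.65.
Month 2: interest £20.24; balance after payment £1,415.89.
Closed form: n = −ln(1 − rB₀/P)/ln(1+r) = −ln(0.587)/ln(1.014) ≈ 38.318, so the balance reaches zero during payment 39.

39 months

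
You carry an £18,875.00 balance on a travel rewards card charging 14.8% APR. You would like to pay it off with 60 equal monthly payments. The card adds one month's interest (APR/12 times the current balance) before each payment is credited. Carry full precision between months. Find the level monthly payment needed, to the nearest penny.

£447.06

Monthly rate r = 14.8%/12 = 1.23333% = 0.0123333.
Level-payment amortization: P = B₀·r / (1 − (1+r)^(−n)) = 18875.00·0.0123333 / (1 − 1.01233^(−60)).
Denominator 1 − (1+r)^(−60) = 0.520721698.
P = 232.792 / 0.520721698 ≈ 447.06.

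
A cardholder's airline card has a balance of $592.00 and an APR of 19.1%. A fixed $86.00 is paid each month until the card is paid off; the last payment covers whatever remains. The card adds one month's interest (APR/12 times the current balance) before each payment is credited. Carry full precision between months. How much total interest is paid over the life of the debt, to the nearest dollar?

$40

Monthly rate r = 19.1%/12 = 1.59167% = 0.0159167.
Payoff takes n = ⌈−ln(1 − rB₀/P)/ln(1+r)⌉ = ⌈7.349⌉ = 8 payments; the last is $30.15.
Total paid = 7·$86.00 + $30.15 = $632.15.
Total interest = total paid − principal = $632.15 − $592.00 = $40.15.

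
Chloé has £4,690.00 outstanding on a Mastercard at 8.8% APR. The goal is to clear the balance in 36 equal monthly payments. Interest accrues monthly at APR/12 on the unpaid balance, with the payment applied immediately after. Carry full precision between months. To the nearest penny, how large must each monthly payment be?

Monthly rate r = 8.8%/12 = 0.733333% = 0.00733333.
Level-payment amortization: P = B₀·r / (1 − (1+r)^(−n)) = 4690.00·0.00733333 / (1 − 1.00733^(−36)).
Denominator 1 − (1+r)^(−36) = 0.23128632.
P = 34.3933 / 0.23128632 ≈ 148.70.

£148.70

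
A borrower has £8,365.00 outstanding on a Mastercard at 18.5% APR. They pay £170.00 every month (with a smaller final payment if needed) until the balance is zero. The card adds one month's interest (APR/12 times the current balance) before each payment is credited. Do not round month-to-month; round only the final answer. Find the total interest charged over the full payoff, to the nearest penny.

£7,427.91

Monthly rate r = 18.5%/12 = 1.54167% = 0.0154167.
Payoff takes n = ⌈−ln(1 − rB₀/P)/ln(1+r)⌉ = ⌈92.899⌉ = 93 payments; the last is £152.91.
Total paid = 92·£170.00 + £152.91 = £15,792.91.
Total interest = total paid − principal = £15,792.91 − £8,365.00 = £7,427.91.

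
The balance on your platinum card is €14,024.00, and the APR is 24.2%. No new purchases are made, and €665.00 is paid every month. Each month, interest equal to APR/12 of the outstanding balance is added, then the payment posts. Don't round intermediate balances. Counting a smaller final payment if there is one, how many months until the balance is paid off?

Monthly rate r = 24.2%/12 = 2.01667% = 0.0201667.
Recurrence: B ← B·(1+r) − €665.00.
Month 1: interest €282.82; balance after payment €13,641.82.
Month 2: interest €275.11; balance after payment €13,251.93.
Closed form: n = −ln(1 − rB₀/P)/ln(1+r) = −ln(0.57471)/ln(1.02017) ≈ 27.742, so the balance reaches zero during payment 28.

28 months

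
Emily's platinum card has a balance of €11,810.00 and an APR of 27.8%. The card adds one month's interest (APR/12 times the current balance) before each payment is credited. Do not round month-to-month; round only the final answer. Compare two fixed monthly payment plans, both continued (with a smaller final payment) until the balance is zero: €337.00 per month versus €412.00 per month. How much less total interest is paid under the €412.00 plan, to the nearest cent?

€4,957.28

Monthly rate r = 27.8%/12 = 2.31667% = 0.0231667.
At €337.00/mo: n = ⌈−ln(1 − rB₀/P)/ln(1+r)⌉ = 73 payments (last €318.34); total interest = total paid − €11,810.00 = €12,772.34.
At €412.00/mo: 48 payments (last €261.06); total interest €7,815.06.
Interest saved = €12,772.34 − €7,815.06 = €4,957.28.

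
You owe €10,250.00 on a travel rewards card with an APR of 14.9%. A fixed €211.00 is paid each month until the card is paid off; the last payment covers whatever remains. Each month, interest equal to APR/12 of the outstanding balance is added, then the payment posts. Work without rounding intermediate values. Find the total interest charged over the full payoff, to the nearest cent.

Monthly rate r = 14.9%/12 = 1.24167% = 0.0124167.
Payoff takes n = ⌈−ln(1 − rB₀/P)/ln(1+r)⌉ = ⌈74.899⌉ = 75 payments; the last is €189.83.
Total paid = 74·€211.00 + €189.83 = €15,803.83.
Total interest = total paid − principal = €15,803.83 − €10,250.00 = €5,553.83.

€5,553.83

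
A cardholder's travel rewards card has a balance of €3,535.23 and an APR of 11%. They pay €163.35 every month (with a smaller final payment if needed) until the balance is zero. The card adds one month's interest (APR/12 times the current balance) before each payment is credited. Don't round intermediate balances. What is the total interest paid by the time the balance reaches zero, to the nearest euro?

Monthly rate r = 11%/12 = 0.916667% = 0.00916667.
Payoff takes n = ⌈−ln(1 − rB₀/P)/ln(1+r)⌉ = ⌈24.233⌉ = 25 payments; the last is €38.26.
Total paid = 24·€163.35 + €38.26 = €3,958.66.
Total interest = total paid − principal = €3,958.66 − €3,535.23 = €423.43.

€423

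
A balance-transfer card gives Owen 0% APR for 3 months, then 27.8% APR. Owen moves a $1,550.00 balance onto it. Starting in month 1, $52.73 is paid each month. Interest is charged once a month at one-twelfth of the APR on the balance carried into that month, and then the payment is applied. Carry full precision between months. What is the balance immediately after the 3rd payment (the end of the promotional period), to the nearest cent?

Promo months 1–3 at r₀ = 0%/12 = 0; months 4+ at r₁ = 27.8%/12 = 0.0231667.
After month 3 (no interest yet): B = $1,550.00 − 3·$52.73 = $1,391.81.

$1,391.81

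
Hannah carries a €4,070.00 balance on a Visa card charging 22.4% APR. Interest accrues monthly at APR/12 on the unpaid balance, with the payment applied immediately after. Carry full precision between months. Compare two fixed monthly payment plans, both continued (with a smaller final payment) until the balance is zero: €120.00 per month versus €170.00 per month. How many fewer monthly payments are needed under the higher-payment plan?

Monthly rate r = 22.4%/12 = 1.86667% = 0.0186667.
At €120.00/mo: n = ⌈−ln(1 − rB₀/P)/ln(1+r)⌉ = 55 payments (last €26.07); total interest = total paid − €4,070.00 = €2,436.07.
At €170.00/mo: 33 payments (last €3.65); total interest €1,373.65.
Payments saved = 55 − 33 = 22.

22 fewer payments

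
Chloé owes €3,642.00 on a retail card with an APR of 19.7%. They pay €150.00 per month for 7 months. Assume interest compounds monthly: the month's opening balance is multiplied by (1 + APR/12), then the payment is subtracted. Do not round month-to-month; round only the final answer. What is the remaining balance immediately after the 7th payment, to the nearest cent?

€2,978.56

Monthly rate r = 19.7%/12 = 1.64167% = 0.0164167.
Each month: B ← B·(1+r) − €150.00.
Month 1: interest €59.79; balance after payment €3,551.79.
Month 2: interest €58.31; balance after payment €3,460.10.
Month 3: interest €56.80; balance after payment €3,366.90.
Month 4: interest €55.27; balance after payment €3,272.17.
Month 5: interest €53.72; balance after payment €3,175.89.
Month 6: interest €52.14; balance after payment €3,078.03.
Month 7: interest €50.53; balance after payment €2,978.56.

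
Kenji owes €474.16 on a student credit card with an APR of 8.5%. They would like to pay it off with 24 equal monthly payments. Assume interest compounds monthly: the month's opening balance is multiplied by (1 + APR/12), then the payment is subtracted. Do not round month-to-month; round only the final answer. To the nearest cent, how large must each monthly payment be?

Monthly rate r = 8.5%/12 = 0.708333% = 0.00708333.
Level-payment amortization: P = B₀·r / (1 − (1+r)^(−n)) = 474.16·0.00708333 / (1 − 1.00708^(−24)).
Denominator 1 − (1+r)^(−24) = 0.155829461.
P = 3.35863 / 0.155829461 ≈ 21.55.

€21.55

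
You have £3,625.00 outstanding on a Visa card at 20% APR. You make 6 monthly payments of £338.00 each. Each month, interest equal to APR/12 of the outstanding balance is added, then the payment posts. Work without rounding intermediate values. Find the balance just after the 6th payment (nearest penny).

£1,888.54

Monthly rate r = 20%/12 = 1.66667% = 0.0166667.
Each month: B ← B·(1+r) − £338.00.
Month 1: interest £60.42; balance after payment £3,347.42.
Month 2: interest £55.79; balance after payment £3,065.21.
Month 3: interest £51.09; balance after payment £2,778.29.
Month 4: interest £46.30; balance after payment £2,486.60.
Month 5: interest £41.44; balance after payment £2,190.04.
Month 6: interest £36.50; balance after payment £1,888.54.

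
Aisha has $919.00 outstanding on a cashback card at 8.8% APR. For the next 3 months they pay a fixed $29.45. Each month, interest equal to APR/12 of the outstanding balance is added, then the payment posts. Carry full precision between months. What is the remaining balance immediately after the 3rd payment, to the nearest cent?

Monthly rate r = 8.8%/12 = 0.733333% = 0.00733333.
Each month: B ← B·(1+r) − $29.45.
Month 1: interest $6.74; balance after payment $896.29.
Month 2: interest $6.57; balance after payment $873.41.
Month 3: interest $6.41; balance after payment $850.37.

$850.37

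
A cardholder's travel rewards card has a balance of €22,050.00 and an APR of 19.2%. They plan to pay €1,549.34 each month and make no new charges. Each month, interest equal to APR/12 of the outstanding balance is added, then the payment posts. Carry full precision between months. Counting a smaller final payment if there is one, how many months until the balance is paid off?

Monthly rate r = 19.2%/12 = 1.6% = 0.016.
Recurrence: B ← B·(1+r) − €1,549.34.
Month 1: interest €352.80; balance after payment €20,853.46.
Month 2: interest €333.66; balance after payment €19,637.78.
Closed form: n = −ln(1 − rB₀/P)/ln(1+r) = −ln(0.77229)/ln(1.016) ≈ 16.279, so the balance reaches zero during payment 17.

17 months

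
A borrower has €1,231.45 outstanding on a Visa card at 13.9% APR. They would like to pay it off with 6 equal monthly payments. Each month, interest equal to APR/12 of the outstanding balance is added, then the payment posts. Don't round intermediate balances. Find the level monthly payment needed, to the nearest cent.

€213.64

Monthly rate r = 13.9%/12 = 1.15833% = 0.0115833.
Level-payment amortization: P = B₀·r / (1 − (1+r)^(−n)) = 1231.45·0.0115833 / (1 − 1.01158^(−6)).
Denominator 1 − (1+r)^(−6) = 0.0667671712.
P = 14.2643 / 0.0667671712 ≈ 213.64.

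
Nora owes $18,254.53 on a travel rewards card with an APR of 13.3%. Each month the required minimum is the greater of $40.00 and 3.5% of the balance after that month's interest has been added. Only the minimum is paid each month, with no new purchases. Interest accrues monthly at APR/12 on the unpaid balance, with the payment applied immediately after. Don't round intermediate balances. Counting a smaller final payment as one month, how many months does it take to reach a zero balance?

Monthly rate r = 13.3%/12 = 1.10833% = 0.0110833.
While 3.5% of the post-interest balance exceeds $40.00, each month B ← (B·(1+r))·(1 − 0.035), i.e. B shrinks by the factor (1+r)·0.965 = 0.9757.
This holds for months 1–114. Entering month 115 the balance is $1,104.58; 3.5% of the post-interest balance is now below $40.00, so the flat $40.00 minimum applies from here.
From month 115 a fixed $40.00 at rate r clears $1,104.58 in 34 more payments. Total: 114 + 34 = 148 months.

148 months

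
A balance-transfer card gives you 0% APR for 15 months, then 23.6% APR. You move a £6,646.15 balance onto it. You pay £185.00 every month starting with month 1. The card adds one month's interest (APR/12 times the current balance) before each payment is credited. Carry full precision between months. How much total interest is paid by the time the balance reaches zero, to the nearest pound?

£1,166

Promo months 1–15 at r₀ = 0%/12 = 0; months 16+ at r₁ = 23.6%/12 = 0.0196667.
After month 15 (no interest yet): B = £6,646.15 − 15·£185.00 = £3,871.15.
Then at r₁ with £185.00/mo: n₂ = −ln(1 − r₁·B/P)/ln(1+r₁) ≈ 27.22 → 28 more payments.
Total paid = 42·£185.00 + £41.91 = £7,811.91; interest = £7,811.91 − £6,646.15 = £1,165.76.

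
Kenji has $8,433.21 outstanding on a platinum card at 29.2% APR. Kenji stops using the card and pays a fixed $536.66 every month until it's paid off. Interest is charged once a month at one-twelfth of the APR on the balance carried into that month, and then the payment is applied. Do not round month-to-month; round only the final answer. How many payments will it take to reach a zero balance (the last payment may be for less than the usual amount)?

21 months

Monthly rate r = 29.2%/12 = 2.43333% = 0.0243333.
Recurrence: B ← B·(1+r) − $536.66.
Month 1: interest $205.21; balance after payment $8,101.76.
Month 2: interest $197.14; balance after payment $7,762.24.
Closed form: n = −ln(1 − rB₀/P)/ln(1+r) = −ln(0.61762)/ln(1.02433) ≈ 20.043, so the balance reaches zero during payment 21.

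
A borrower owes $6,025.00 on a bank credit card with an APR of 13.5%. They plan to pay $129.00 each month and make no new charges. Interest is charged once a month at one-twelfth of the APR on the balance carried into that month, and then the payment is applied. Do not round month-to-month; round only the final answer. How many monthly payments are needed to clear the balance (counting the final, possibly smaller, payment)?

67 months

Monthly rate r = 13.5%/12 = 1.125% = 0.01125.
Recurrence: B ← B·(1+r) − $129.00.
Month 1: interest $67.78; balance after payment $5,963.78.
Month 2: interest $67.09; balance after payment $5,901.87.
Closed form: n = −ln(1 − rB₀/P)/ln(1+r) = −ln(0.47456)/ln(1.01125) ≈ 66.626, so the balance reaches zero during payment 67.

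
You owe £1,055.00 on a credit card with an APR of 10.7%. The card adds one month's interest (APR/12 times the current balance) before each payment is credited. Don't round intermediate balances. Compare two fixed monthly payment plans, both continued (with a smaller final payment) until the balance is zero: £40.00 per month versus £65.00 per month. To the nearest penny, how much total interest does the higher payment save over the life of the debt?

£63.37

Monthly rate r = 10.7%/12 = 0.891667% = 0.00891667.
At £40.00/mo: n = ⌈−ln(1 − rB₀/P)/ln(1+r)⌉ = 31 payments (last £8.12); total interest = total paid − £1,055.00 = £153.12.
At £65.00/mo: 18 payments (last £39.75); total interest £89.75.
Interest saved = £153.12 − £89.75 = £63.37.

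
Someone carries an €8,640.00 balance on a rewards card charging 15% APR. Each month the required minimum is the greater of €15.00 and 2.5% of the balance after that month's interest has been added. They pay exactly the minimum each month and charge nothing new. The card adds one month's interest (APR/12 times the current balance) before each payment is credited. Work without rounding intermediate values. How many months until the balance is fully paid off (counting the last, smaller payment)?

263 months

Monthly rate r = 15%/12 = 1.25% = 0.0125.
While 2.5% of the post-interest balance exceeds €15.00, each month B ← (B·(1+r))·(1 − 0.025), i.e. B shrinks by the factor (1+r)·0.975 = 0.98719.
This holds for months 1–208. Entering month 209 the balance is €591.07; 2.5% of the post-interest balance is now below €15.00, so the flat €15.00 minimum applies from here.
From month 209 a fixed €15.00 at rate r clears €591.07 in 55 more payments. Total: 208 + 55 = 263 months.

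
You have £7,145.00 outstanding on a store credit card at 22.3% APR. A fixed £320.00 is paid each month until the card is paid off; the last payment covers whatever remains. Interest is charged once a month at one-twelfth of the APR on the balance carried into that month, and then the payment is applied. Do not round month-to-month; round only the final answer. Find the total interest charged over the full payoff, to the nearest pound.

£2,171

Monthly rate r = 22.3%/12 = 1.85833% = 0.0185833.
Payoff takes n = ⌈−ln(1 − rB₀/P)/ln(1+r)⌉ = ⌈29.112⌉ = 30 payments; the last is £36.01.
Total paid = 29·£320.00 + £36.01 = £9,316.01.
Total interest = total paid − principal = £9,316.01 − £7,145.00 = £2,171.01.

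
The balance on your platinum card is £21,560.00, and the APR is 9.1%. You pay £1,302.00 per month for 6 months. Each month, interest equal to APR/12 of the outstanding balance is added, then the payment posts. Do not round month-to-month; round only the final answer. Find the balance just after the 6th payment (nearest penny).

£14,598.16

Monthly rate r = 9.1%/12 = 0.758333% = 0.00758333.
Each month: B ← B·(1+r) − £1,302.00.
Month 1: interest £163.50; balance after payment £20,421.50.
Month 2: interest £154.86; balance after payment £19,274.36.
Month 3: interest £146.16; balance after payment £18,118.52.
Month 4: interest £137.40; balance after payment £16,953.92.
Month 5: interest £128.57; balance after payment £15,780.49.
Month 6: interest £119.67; balance after payment £14,598.16.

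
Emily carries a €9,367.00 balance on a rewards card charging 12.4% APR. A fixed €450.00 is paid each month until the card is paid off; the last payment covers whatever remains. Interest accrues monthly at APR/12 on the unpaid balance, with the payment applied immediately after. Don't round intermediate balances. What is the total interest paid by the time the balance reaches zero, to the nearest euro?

Monthly rate r = 12.4%/12 = 1.03333% = 0.0103333.
Payoff takes n = ⌈−ln(1 − rB₀/P)/ln(1+r)⌉ = ⌈23.559⌉ = 24 payments; the last is €252.02.
Total paid = 23·€450.00 + €252.02 = €10,602.02.
Total interest = total paid − principal = €10,602.02 − €9,367.00 = €1,235.02.

€1,235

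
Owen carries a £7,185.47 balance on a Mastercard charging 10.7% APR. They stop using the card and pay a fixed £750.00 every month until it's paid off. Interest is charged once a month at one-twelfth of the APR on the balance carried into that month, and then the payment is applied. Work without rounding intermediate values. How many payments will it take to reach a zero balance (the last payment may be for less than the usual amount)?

11 payments

Monthly rate r = 10.7%/12 = 0.891667% = 0.00891667.
Recurrence: B ← B·(1+r) − £750.00.
Month 1: interest £64.07; balance after payment £6,499.54.
Month 2: interest £57.95; balance after payment £5,807.49.
Closed form: n = −ln(1 − rB₀/P)/ln(1+r) = −ln(0.91457)/ln(1.00892) ≈ 10.059, so the balance reaches zero during payment 11.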